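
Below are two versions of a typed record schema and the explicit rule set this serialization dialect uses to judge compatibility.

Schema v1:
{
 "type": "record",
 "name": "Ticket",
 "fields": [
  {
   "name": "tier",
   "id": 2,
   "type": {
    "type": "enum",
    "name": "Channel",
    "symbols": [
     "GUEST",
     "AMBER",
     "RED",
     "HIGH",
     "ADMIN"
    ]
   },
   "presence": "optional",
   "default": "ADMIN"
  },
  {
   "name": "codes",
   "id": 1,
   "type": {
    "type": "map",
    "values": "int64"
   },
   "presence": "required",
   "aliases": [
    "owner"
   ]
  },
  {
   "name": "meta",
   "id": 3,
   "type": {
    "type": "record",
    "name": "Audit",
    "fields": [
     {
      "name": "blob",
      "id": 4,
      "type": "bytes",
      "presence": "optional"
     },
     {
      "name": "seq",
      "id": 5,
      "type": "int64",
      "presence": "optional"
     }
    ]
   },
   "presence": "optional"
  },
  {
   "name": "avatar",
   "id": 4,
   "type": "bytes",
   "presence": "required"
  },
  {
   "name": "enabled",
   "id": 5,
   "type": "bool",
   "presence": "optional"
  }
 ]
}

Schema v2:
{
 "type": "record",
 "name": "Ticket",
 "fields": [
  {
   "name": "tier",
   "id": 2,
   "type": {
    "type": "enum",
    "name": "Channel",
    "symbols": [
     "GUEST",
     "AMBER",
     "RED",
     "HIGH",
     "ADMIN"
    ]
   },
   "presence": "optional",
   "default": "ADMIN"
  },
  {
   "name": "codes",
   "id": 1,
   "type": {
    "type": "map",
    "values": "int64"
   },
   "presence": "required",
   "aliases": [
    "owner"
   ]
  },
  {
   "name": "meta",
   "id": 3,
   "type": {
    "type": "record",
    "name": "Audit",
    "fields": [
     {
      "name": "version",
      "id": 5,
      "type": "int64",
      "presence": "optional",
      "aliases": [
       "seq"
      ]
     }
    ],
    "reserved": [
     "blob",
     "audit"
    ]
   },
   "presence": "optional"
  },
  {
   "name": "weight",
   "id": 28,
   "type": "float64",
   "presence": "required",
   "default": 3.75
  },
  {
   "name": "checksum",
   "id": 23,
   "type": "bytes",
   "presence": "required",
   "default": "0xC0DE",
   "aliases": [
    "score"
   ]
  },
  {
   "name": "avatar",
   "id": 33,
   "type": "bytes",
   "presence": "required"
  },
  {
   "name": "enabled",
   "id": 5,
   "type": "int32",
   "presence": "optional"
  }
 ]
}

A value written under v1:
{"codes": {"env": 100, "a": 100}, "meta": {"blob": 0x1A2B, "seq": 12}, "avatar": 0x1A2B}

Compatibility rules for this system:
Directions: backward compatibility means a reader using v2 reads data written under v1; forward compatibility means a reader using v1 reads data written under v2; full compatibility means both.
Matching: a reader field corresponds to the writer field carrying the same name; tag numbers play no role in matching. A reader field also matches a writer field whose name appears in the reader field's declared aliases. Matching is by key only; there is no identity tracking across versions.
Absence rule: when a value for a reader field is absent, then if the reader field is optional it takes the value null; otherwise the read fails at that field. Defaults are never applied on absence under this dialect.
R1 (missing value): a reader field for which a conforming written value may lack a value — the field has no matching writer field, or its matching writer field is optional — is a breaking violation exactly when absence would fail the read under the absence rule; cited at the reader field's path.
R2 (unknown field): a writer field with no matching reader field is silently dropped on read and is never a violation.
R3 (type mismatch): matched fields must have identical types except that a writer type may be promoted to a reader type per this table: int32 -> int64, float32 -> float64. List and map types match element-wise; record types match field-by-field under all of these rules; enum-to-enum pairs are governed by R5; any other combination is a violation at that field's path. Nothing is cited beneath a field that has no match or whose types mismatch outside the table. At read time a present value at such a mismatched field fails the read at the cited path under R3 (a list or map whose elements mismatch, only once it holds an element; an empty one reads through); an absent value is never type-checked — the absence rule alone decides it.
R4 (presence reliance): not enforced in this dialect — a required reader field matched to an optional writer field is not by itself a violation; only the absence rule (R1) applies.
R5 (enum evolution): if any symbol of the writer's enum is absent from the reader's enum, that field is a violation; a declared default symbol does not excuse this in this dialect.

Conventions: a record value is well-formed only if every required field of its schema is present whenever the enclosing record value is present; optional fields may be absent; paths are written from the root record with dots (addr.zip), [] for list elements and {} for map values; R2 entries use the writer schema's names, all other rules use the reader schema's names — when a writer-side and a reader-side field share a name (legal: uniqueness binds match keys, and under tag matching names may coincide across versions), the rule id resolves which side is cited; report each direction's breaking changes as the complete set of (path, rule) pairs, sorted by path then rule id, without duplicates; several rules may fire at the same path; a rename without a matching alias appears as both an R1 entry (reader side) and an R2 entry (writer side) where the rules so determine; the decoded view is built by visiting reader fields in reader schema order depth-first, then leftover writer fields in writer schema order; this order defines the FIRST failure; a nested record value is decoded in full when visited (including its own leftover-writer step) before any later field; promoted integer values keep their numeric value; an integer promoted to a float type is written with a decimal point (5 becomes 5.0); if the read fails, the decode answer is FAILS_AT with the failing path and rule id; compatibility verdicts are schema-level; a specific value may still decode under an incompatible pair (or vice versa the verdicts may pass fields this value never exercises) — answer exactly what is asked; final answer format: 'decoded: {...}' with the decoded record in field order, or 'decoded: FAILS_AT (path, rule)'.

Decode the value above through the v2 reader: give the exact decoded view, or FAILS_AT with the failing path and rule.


decoded: FAILS_AT (weight, R1)

each type pair in Ticket: writer, then reader
decode (reader v2):
  tier := null (not supplied -> null)
  codes := {"env": 100, "a": 100}
  meta.version := 12 (from writer seq)
  writer meta.blob: unmatched, discarded
  read fails at weight under R1 (no fill)
  => FAILS_AT (weight, R1)
the other Ticket changes do not affect what is asked:
  removed field blob from record Audit (its key "blob" joins the reserved list) -> no rule fires on it and the decoded Ticket view is identical with or without it
  renamed field seq to version in record Audit (alias seq declared on the renamed field) -> no rule fires on it and the decoded Ticket view is identical with or without it
  added field checksum to record Ticket: required bytes, tag 23, default 0xC0DE (in v2 it sits immediately before avatar) -> affects the rule determinations only; this particular Ticket value decodes identically
  field avatar in record Ticket: tag 4 changed to 33 -> no rule fires on it and the decoded Ticket view is identical with or without it
  field enabled in record Ticket: type bool changed to int32 -> affects the rule determinations only; this particular Ticket value decodes identically


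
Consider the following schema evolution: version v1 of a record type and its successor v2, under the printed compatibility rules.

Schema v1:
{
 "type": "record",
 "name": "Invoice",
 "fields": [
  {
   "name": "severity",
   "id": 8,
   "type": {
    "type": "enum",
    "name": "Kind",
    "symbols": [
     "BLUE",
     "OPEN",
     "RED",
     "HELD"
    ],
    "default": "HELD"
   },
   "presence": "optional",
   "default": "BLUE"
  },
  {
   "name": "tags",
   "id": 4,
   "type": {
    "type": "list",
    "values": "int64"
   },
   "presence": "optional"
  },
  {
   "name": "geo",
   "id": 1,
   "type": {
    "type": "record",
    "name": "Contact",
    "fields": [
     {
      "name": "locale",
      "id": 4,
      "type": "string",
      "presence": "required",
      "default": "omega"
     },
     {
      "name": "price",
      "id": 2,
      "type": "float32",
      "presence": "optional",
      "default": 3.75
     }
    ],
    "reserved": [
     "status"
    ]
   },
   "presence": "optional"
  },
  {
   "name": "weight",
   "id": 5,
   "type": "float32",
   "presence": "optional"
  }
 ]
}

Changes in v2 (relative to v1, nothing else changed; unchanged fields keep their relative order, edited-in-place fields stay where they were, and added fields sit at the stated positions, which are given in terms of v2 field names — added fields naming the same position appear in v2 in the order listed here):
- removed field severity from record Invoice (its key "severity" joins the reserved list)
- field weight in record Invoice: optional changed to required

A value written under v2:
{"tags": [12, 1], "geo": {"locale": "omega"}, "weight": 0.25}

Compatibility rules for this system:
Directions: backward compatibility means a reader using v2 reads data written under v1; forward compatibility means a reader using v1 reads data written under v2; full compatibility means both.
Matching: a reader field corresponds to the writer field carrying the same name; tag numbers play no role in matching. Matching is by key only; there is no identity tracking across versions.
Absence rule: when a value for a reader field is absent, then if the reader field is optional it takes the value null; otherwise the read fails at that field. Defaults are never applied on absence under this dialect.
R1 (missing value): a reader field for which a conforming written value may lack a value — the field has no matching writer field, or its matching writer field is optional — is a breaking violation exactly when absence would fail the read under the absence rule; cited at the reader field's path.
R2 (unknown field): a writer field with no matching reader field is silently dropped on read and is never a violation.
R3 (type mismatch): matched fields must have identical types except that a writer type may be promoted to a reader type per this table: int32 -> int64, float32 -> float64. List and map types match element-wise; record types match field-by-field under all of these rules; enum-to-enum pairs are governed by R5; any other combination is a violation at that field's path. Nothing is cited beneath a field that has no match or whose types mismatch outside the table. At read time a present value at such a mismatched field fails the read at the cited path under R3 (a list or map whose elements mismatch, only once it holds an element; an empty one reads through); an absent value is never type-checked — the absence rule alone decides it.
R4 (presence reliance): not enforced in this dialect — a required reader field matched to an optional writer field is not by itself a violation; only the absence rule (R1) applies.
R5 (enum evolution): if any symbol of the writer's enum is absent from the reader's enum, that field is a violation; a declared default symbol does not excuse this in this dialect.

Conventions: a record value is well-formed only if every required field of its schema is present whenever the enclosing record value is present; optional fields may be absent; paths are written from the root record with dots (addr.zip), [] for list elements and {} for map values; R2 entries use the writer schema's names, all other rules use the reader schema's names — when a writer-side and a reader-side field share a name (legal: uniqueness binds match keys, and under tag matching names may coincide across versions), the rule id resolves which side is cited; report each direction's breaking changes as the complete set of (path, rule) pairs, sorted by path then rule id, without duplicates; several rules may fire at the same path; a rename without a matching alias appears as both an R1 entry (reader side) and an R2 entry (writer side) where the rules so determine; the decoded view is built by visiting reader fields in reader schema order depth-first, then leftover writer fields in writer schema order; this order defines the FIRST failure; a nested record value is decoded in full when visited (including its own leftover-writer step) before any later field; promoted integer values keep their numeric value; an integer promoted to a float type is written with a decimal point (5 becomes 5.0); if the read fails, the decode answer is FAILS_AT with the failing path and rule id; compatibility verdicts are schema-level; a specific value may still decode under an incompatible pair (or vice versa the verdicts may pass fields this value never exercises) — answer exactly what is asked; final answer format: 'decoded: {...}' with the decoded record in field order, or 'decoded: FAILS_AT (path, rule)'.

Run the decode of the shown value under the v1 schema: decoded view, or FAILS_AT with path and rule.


decoded: {"severity": null, "tags": [12, 1], "geo": {"locale": "omega", "price": null}, "weight": 0.25}

in Invoice below, arrows point writer -> reader
migrating the Invoice value to v1:
  severity := null (missing; optional => null)
  tags := [12, 1]
  geo.locale := "omega"
  geo.price := null (missing; optional => null)
  weight := 0.25
  => decoded: {"severity": null, "tags": [12, 1], "geo": {"locale": "omega", "price": null}, "weight": 0.25}
remaining Invoice differences; none change what is asked:
  removed field severity from record Invoice (its key "severity" joins the reserved list) -> no rule fires on it and the decoded Invoice view is identical with or without it
  field weight in record Invoice: optional changed to required -> a verdict-level change on Invoice — the shown value reads the same


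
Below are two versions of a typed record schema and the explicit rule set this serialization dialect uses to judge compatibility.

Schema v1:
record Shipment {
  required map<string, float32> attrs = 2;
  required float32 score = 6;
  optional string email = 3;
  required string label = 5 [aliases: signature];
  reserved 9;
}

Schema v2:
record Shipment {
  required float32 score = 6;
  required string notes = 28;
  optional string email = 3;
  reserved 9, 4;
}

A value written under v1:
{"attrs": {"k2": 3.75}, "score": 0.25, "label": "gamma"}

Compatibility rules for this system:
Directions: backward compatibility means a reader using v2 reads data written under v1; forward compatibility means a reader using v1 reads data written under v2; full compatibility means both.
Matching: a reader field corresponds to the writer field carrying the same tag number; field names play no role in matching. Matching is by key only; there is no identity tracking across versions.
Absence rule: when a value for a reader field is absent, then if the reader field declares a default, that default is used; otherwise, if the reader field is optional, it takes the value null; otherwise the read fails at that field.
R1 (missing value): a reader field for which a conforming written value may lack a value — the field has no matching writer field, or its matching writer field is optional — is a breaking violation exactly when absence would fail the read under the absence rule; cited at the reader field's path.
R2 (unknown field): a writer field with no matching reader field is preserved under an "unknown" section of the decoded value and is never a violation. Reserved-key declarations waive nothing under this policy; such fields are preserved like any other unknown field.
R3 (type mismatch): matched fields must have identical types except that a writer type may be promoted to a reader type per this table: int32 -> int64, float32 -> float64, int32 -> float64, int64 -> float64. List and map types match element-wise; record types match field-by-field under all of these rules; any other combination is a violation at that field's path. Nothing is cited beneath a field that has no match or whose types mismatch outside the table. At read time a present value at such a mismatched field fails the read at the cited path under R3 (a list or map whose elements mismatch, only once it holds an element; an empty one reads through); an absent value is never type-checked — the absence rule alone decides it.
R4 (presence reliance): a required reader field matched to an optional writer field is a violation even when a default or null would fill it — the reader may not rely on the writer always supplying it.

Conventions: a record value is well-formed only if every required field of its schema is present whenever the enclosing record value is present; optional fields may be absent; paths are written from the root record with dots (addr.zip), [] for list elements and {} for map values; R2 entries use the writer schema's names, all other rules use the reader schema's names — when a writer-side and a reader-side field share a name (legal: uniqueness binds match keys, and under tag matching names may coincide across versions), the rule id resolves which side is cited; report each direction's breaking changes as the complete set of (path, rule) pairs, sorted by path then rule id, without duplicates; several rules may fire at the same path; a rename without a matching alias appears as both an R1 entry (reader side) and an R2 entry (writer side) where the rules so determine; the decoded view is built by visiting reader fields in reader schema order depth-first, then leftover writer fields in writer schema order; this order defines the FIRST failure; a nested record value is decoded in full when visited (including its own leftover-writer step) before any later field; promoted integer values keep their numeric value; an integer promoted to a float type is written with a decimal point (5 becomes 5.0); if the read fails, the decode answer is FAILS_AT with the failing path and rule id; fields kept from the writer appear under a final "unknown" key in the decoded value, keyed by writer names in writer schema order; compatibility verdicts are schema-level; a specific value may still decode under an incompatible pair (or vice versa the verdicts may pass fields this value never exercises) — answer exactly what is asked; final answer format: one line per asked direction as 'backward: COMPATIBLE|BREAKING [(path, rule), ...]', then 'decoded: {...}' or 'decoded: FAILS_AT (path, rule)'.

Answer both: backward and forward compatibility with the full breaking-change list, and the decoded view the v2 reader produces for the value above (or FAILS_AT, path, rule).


in Shipment below, arrows point writer -> reader
backward for Shipment (reader v2, writer v1):
  score <- score (float32 -> float32, writer required)
  notes: no writer-side match
  email <- email (string -> string, writer optional)
  leftover writer field: attrs
  leftover writer field: label
  breaking: (notes, R1)
  => backward: BREAKING (1)
forward for Shipment (reader v1, writer v2):
  attrs: no writer-side match
  score <- score (float32 -> float32, writer required)
  email <- email (string -> string, writer optional)
  label: no writer-side match
  leftover writer field: notes
  breaking: (attrs, R1)
  breaking: (label, R1)
  => forward: BREAKING (2)
migrating the Shipment value to v2:
  score := 0.25
  read fails at notes under R1 (no fill)
  => FAILS_AT (notes, R1)

backward: BREAKING [(notes, R1)]; forward: BREAKING [(attrs, R1), (label, R1)]; decoded: FAILS_AT (notes, R1)


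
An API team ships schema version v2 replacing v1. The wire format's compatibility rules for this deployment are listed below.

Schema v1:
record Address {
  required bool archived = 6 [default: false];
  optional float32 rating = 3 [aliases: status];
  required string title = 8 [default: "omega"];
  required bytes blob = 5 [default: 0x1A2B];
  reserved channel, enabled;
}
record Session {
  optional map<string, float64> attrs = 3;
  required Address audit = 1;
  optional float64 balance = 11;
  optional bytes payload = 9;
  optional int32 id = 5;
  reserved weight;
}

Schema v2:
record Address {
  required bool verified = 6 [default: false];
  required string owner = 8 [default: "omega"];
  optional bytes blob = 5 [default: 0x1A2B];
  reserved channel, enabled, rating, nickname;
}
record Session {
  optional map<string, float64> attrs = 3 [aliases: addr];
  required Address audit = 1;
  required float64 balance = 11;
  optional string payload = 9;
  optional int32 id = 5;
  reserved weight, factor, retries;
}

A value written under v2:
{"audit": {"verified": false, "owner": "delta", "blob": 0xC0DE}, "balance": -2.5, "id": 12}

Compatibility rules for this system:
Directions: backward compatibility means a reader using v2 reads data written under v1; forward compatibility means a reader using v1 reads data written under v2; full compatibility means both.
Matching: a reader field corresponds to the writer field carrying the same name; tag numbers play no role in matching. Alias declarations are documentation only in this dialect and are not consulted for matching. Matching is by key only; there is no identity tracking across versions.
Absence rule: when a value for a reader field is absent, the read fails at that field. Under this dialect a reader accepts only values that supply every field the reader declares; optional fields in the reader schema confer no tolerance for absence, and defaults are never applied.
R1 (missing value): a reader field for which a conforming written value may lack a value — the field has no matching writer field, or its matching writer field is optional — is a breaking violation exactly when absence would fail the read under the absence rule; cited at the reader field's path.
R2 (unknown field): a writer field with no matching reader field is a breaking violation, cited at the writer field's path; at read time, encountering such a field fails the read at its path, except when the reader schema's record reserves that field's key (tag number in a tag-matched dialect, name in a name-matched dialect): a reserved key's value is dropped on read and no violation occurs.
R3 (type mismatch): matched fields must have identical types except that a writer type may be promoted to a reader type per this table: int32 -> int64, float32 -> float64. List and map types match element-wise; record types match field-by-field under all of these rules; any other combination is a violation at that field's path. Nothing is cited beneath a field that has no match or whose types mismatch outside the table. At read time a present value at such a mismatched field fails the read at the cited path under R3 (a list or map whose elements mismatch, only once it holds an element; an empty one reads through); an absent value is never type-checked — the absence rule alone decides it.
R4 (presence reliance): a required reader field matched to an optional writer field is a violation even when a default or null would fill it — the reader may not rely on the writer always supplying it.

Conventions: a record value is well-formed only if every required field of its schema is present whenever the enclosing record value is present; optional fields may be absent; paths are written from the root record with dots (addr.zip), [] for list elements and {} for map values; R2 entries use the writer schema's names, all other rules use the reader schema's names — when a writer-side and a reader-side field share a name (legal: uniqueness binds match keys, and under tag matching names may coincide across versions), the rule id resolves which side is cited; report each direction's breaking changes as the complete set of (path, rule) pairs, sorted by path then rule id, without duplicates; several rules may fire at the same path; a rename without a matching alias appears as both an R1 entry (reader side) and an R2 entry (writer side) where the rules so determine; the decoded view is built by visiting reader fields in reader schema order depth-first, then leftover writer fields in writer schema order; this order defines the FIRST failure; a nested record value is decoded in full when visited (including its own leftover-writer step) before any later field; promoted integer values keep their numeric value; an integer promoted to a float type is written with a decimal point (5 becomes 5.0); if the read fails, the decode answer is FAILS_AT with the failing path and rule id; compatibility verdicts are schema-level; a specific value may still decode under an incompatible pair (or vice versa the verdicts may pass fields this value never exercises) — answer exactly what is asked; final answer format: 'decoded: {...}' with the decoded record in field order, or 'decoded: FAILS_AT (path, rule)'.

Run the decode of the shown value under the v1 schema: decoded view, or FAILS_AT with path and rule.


decoded: FAILS_AT (attrs, R1)

the writer's type comes first in each Session pair
migrating the Session value to v1:
  read fails at attrs under R1 (no fill)
  => FAILS_AT (attrs, R1)
remaining Session differences; none change what is asked:
  field payload in record Session: type bytes changed to string -> shifts the Session verdicts, not this decode
  field blob in record Address: required changed to optional -> shifts the Session verdicts, not this decode
  removed field rating from record Address (its key "rating" joins the reserved list) -> shifts the Session verdicts, not this decode
  field balance in record Session: optional changed to required -> shifts the Session verdicts, not this decode
  renamed field title to owner in record Address -> shifts the Session verdicts, not this decode
  renamed field archived to verified in record Address -> shifts the Session verdicts, not this decode


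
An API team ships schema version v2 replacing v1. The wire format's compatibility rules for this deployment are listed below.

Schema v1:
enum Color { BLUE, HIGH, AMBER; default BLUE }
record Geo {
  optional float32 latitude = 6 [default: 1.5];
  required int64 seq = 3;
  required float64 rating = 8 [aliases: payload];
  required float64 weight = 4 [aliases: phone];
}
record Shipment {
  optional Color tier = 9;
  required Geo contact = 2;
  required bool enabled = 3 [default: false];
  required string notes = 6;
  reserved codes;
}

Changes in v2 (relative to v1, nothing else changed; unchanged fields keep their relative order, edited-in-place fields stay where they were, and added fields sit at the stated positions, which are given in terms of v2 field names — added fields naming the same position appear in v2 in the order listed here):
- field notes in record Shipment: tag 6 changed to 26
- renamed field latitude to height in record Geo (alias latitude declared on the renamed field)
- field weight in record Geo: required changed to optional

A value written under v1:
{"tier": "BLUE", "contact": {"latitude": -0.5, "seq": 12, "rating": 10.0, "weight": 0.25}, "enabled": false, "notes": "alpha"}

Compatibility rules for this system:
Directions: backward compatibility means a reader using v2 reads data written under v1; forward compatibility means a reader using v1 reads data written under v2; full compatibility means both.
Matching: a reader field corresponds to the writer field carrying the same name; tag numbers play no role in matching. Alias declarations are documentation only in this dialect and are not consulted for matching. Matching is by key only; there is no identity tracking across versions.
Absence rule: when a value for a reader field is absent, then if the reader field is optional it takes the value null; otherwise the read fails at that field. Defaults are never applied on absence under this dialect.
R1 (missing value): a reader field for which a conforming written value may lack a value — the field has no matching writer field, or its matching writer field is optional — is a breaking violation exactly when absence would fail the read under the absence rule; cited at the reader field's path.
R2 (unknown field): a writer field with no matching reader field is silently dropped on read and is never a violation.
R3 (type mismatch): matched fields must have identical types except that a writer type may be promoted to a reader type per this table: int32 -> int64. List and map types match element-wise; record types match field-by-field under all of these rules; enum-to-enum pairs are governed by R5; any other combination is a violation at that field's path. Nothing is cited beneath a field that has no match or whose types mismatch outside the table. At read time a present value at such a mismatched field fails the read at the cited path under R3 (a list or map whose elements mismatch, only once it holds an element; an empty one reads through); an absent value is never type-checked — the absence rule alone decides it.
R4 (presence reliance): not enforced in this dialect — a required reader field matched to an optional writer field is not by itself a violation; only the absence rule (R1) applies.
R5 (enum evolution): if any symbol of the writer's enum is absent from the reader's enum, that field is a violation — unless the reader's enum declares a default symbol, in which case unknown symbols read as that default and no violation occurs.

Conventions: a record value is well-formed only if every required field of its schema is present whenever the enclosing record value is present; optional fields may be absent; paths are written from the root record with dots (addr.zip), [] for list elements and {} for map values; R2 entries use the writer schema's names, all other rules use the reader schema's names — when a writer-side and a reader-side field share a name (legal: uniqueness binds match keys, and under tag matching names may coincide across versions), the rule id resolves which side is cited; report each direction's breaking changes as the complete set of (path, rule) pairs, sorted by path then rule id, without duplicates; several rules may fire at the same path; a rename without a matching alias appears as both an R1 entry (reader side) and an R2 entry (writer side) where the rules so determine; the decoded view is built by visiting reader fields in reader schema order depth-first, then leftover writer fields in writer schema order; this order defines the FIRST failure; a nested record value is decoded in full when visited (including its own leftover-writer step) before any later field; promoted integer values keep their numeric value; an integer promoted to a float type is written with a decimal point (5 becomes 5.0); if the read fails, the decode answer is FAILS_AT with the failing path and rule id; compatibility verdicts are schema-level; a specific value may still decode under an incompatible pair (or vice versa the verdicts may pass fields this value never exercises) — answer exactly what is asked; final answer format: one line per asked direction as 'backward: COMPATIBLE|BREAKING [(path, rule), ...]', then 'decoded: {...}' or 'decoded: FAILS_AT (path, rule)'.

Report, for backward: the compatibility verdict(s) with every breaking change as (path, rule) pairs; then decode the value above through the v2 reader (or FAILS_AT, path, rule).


the writer's type comes first in each Shipment pair
checking backward for Shipment: reader v2 against writer v1:
  tier: Color -> Color, writer optional; from tier
  contact: Geo -> Geo, writer required; from contact
  enabled: bool -> bool, writer required; from enabled
  notes: string -> string, writer required; from notes
  contact.height: no writer match
  contact.seq: int64 -> int64, writer required; from contact.seq
  contact.rating: float64 -> float64, writer required; from contact.rating
  contact.weight: float64 -> float64, writer required; from contact.weight
  leftover writer field: contact.latitude
  => backward verdict for Shipment: COMPATIBLE, no violations
decode walk for Shipment under reader schema v2:
  tier := "BLUE"
  contact.height := null (not supplied -> null)
  contact.seq := 12
  contact.rating := 10.0
  contact.weight := 0.25
  writer contact.latitude: unmatched, discarded
  enabled := false
  notes := "alpha"
  => decoded: {"tier": "BLUE", "contact": {"height": null, "seq": 12, "rating": 10.0, "weight": 0.25}, "enabled": false, "notes": "alpha"}
the other Shipment changes do not affect what is asked:
  field notes in record Shipment: tag 6 changed to 26 -> fires no rule on Shipment, leaving the asked answer as it is
  field weight in record Geo: required changed to optional -> its effect on Shipment is confined to the forward direction, not asked

backward: COMPATIBLE []; decoded: {"tier": "BLUE", "contact": {"height": null, "seq": 12, "rating": 10.0, "weight": 0.25}, "enabled": false, "notes": "alpha"}


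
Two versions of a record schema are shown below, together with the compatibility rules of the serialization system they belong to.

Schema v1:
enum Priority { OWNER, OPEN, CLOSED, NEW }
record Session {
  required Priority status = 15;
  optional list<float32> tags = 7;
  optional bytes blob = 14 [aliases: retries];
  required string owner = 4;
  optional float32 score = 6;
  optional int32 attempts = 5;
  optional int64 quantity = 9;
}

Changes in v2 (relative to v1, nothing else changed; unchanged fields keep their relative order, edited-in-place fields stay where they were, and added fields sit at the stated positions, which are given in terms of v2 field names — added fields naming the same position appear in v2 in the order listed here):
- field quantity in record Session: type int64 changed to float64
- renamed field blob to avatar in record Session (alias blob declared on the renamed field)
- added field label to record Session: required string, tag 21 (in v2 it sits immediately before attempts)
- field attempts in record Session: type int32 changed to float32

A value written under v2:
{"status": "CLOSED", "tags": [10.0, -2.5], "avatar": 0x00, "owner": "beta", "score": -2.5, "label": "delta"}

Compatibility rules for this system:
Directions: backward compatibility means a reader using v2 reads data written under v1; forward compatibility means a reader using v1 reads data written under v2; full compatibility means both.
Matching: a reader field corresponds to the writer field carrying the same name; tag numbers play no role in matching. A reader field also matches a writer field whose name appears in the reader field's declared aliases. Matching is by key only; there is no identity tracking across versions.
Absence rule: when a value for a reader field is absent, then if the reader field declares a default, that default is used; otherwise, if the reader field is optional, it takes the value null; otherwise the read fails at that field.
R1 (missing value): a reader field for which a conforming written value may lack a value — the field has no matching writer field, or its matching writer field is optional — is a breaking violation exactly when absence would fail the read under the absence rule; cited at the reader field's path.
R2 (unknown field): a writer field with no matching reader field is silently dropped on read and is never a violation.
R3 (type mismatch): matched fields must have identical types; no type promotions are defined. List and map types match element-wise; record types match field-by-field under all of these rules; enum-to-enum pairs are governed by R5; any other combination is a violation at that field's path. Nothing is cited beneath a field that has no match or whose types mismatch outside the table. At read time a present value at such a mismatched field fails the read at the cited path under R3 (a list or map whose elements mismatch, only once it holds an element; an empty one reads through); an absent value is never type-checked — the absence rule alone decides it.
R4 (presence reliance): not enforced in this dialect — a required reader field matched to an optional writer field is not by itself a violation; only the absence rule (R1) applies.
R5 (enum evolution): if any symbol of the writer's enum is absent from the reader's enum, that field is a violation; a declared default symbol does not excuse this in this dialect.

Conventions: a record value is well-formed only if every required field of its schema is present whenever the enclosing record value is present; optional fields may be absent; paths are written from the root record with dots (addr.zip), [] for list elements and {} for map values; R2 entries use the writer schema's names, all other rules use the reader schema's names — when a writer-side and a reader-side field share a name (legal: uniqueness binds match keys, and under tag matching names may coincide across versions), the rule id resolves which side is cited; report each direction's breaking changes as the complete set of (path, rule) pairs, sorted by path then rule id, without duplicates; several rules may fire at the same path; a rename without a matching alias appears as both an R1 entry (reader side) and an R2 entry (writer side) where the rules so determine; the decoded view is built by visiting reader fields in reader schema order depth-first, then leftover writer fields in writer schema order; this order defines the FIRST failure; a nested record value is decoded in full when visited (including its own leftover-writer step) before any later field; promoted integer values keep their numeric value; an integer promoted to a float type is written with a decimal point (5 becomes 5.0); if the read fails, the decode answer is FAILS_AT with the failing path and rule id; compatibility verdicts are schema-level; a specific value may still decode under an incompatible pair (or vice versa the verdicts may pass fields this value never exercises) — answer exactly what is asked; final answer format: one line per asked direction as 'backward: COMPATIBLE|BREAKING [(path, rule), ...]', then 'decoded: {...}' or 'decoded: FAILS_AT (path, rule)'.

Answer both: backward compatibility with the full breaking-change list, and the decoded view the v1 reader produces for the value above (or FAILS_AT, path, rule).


arrows below run writer -> reader for Session
backward for Session (reader v2, writer v1):
  status: paired with writer status (Priority -> Priority; writer required)
  tags: paired with writer tags (list<float32> -> list<float32>; writer optional)
  avatar: paired with writer blob (bytes -> bytes; writer optional)
  owner: paired with writer owner (string -> string; writer required)
  score: paired with writer score (float32 -> float32; writer optional)
  label: no writer-side match
  attempts: paired with writer attempts (int32 -> float32; writer optional)
  quantity: paired with writer quantity (int64 -> float64; writer optional)
  breaking: (attempts, R3)
  breaking: (label, R1)
  breaking: (quantity, R3)
  backward on Session therefore BREAKING (3)
decode walk for Session under reader schema v1:
  status := "CLOSED"
  tags := [10.0, -2.5]
  blob := null (missing; optional => null)
  owner := "beta"
  score := -2.5
  attempts := null (missing; optional => null)
  quantity := null (missing; optional => null)
  writer avatar: no reader field; dropped
  writer label: no reader field; dropped
  => decoded: {"status": "CLOSED", "tags": [10.0, -2.5], "blob": null, "owner": "beta", "score": -2.5, "attempts": null, "quantity": null}

backward: BREAKING [(attempts, R3), (label, R1), (quantity, R3)]; decoded: {"status": "CLOSED", "tags": [10.0, -2.5], "blob": null, "owner": "beta", "score": -2.5, "attempts": null, "quantity": null}


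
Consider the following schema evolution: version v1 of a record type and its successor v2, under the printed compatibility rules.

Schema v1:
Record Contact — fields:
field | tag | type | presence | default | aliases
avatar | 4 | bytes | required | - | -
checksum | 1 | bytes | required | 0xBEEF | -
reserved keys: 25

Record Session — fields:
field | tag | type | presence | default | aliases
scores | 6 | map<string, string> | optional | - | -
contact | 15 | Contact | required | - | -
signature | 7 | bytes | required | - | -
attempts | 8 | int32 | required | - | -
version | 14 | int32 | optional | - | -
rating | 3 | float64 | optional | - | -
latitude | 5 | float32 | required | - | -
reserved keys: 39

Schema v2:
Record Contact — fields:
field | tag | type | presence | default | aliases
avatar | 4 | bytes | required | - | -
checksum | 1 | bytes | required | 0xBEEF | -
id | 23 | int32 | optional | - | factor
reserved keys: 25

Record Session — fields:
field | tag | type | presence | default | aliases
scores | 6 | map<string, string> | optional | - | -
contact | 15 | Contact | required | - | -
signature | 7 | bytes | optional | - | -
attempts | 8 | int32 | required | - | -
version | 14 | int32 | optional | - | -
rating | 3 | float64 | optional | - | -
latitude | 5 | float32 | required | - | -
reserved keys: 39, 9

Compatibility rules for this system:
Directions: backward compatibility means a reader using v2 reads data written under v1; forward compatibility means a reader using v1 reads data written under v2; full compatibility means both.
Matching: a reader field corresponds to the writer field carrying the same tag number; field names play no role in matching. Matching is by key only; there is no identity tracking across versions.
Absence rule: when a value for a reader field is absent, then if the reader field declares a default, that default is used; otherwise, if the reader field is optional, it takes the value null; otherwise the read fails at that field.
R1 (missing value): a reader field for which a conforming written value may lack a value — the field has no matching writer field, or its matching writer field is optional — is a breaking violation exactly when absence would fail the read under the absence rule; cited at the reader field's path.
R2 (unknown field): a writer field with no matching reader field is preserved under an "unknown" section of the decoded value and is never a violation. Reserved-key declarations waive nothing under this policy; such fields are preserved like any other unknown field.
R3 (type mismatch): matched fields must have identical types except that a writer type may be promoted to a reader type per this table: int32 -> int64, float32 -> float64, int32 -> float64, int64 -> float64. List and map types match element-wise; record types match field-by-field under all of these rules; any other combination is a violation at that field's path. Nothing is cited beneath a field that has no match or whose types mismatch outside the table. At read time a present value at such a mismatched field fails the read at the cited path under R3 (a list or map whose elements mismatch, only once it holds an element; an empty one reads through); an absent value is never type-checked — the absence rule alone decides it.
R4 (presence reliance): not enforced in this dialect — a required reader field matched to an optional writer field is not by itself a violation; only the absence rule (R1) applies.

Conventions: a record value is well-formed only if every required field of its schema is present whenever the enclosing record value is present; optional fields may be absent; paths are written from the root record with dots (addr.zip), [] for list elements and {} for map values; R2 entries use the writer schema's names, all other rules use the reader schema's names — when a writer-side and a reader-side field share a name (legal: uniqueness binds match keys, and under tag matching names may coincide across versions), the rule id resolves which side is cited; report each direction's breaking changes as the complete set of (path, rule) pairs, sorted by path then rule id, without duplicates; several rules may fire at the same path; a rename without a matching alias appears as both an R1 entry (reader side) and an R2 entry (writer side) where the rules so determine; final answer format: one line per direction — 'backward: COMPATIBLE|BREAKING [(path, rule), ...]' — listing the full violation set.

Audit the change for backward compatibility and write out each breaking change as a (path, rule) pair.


backward: COMPATIBLE []

the writer's type comes first in each Session pair
backward analysis of Session with v2 as reader and v1 as writer:
  scores <- scores (map<string, string> -> map<string, string>, writer optional)
  contact <- contact (Contact -> Contact, writer required)
  signature <- signature (bytes -> bytes, writer required)
  attempts <- attempts (int32 -> int32, writer required)
  version <- version (int32 -> int32, writer optional)
  rating <- rating (float64 -> float64, writer optional)
  latitude <- latitude (float32 -> float32, writer required)
  contact.avatar <- contact.avatar (bytes -> bytes, writer required)
  contact.checksum <- contact.checksum (bytes -> bytes, writer required)
  contact.id: no writer-side match
  nothing fires on Session: backward is COMPATIBLE
remaining Session differences; none change what is asked:
  added field id to record Contact: optional int32, tag 23 (in v2 it sits last) -> fires no rule on Session, leaving the asked answer as it is
  field signature in record Session: required changed to optional -> its effect on Session is confined to the forward direction, not asked
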